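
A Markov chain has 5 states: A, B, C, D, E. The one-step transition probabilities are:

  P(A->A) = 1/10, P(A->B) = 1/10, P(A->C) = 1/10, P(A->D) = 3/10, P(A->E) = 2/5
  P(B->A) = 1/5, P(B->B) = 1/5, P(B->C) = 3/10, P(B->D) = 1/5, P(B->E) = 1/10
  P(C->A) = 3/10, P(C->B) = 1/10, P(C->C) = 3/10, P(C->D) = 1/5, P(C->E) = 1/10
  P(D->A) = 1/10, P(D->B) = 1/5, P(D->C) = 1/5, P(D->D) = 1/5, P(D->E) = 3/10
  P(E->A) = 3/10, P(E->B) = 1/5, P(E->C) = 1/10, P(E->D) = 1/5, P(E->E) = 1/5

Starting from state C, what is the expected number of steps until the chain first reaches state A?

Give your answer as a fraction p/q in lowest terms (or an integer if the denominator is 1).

Answer: 2025/496

Derivation:
Let h_i = expected steps to first reach A from state i.
Boundary: h_A = 0.
First-step equations for the other states:
  h_B = 1 + 1/5*h_A + 1/5*h_B + 3/10*h_C + 1/5*h_D + 1/10*h_E
  h_C = 1 + 3/10*h_A + 1/10*h_B + 3/10*h_C + 1/5*h_D + 1/10*h_E
  h_D = 1 + 1/10*h_A + 1/5*h_B + 1/5*h_C + 1/5*h_D + 3/10*h_E
  h_E = 1 + 3/10*h_A + 1/5*h_B + 1/10*h_C + 1/5*h_D + 1/5*h_E

Substituting h_A = 0 and rearranging gives the linear system (I - Q) h = 1:
  [4/5, -3/10, -1/5, -1/10] . (h_B, h_C, h_D, h_E) = 1
  [-1/10, 7/10, -1/5, -1/10] . (h_B, h_C, h_D, h_E) = 1
  [-1/5, -1/5, 4/5, -3/10] . (h_B, h_C, h_D, h_E) = 1
  [-1/5, -1/10, -1/5, 4/5] . (h_B, h_C, h_D, h_E) = 1

Solving yields:
  h_B = 1125/248
  h_C = 2025/496
  h_D = 4915/992
  h_E = 1025/248

Starting state is C, so the expected hitting time is h_C = 2025/496.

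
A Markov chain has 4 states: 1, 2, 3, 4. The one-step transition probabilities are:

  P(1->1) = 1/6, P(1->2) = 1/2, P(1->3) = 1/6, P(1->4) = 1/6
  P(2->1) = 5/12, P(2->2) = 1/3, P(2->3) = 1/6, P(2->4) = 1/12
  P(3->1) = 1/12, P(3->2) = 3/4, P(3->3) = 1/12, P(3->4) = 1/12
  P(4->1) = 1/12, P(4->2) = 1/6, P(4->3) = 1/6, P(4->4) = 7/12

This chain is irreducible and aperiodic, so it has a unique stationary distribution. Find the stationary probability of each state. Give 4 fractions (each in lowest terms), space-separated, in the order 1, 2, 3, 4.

The stationary distribution satisfies pi = pi * P, i.e.:
  pi_1 = 1/6*pi_1 + 5/12*pi_2 + 1/12*pi_3 + 1/12*pi_4
  pi_2 = 1/2*pi_1 + 1/3*pi_2 + 3/4*pi_3 + 1/6*pi_4
  pi_3 = 1/6*pi_1 + 1/6*pi_2 + 1/12*pi_3 + 1/6*pi_4
  pi_4 = 1/6*pi_1 + 1/12*pi_2 + 1/12*pi_3 + 7/12*pi_4
with normalization: pi_1 + pi_2 + pi_3 + pi_4 = 1.

Using the first 3 balance equations plus normalization, the linear system A*pi = b is:
  [-5/6, 5/12, 1/12, 1/12] . pi = 0
  [1/2, -2/3, 3/4, 1/6] . pi = 0
  [1/6, 1/6, -11/12, 1/6] . pi = 0
  [1, 1, 1, 1] . pi = 1

Solving yields:
  pi_1 = 145/611
  pi_2 = 246/611
  pi_3 = 2/13
  pi_4 = 126/611

Verification (pi * P):
  145/611*1/6 + 246/611*5/12 + 2/13*1/12 + 126/611*1/12 = 145/611 = pi_1  (ok)
  145/611*1/2 + 246/611*1/3 + 2/13*3/4 + 126/611*1/6 = 246/611 = pi_2  (ok)
  145/611*1/6 + 246/611*1/6 + 2/13*1/12 + 126/611*1/6 = 2/13 = pi_3  (ok)
  145/611*1/6 + 246/611*1/12 + 2/13*1/12 + 126/611*7/12 = 126/611 = pi_4  (ok)

Answer: 145/611 246/611 2/13 126/611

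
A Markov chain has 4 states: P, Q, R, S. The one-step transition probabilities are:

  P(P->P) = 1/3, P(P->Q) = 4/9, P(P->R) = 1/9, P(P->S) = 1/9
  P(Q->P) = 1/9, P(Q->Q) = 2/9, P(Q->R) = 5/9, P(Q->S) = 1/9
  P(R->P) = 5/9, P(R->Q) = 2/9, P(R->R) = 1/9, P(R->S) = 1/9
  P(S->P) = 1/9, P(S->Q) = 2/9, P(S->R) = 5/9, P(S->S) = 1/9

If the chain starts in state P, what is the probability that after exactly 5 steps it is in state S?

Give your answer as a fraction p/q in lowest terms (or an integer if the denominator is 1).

Computing P^5 by repeated multiplication:
P^1 =
  P: [1/3, 4/9, 1/9, 1/9]
  Q: [1/9, 2/9, 5/9, 1/9]
  R: [5/9, 2/9, 1/9, 1/9]
  S: [1/9, 2/9, 5/9, 1/9]
P^2 =
  P: [19/81, 8/27, 29/81, 1/9]
  Q: [31/81, 20/81, 7/27, 1/9]
  R: [23/81, 28/81, 7/27, 1/9]
  S: [31/81, 20/81, 7/27, 1/9]
P^3 =
  P: [235/729, 200/729, 71/243, 1/9]
  Q: [227/729, 224/729, 197/729, 1/9]
  R: [211/729, 208/729, 229/729, 1/9]
  S: [227/729, 224/729, 197/729, 1/9]
P^4 =
  P: [2051/6561, 1928/6561, 1853/6561, 1/9]
  Q: [73/243, 1912/6561, 1949/6561, 1/9]
  R: [689/2187, 1880/6561, 1885/6561, 1/9]
  S: [73/243, 1912/6561, 1949/6561, 1/9]
P^5 =
  P: [6025/19683, 17224/59049, 17189/59049, 1/9]
  Q: [18299/59049, 632/2187, 17125/59049, 1/9]
  R: [18235/59049, 5752/19683, 16997/59049, 1/9]
  S: [18299/59049, 632/2187, 17125/59049, 1/9]

(P^5)[P -> S] = 1/9

Answer: 1/9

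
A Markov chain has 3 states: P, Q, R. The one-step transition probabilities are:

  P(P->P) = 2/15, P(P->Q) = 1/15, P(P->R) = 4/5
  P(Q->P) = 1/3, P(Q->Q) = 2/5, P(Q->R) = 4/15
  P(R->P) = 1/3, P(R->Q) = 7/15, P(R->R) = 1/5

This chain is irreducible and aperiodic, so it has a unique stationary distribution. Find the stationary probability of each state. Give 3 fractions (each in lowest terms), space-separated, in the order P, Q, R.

Answer: 5/18 1/3 7/18

Derivation:
The stationary distribution satisfies pi = pi * P, i.e.:
  pi_P = 2/15*pi_P + 1/3*pi_Q + 1/3*pi_R
  pi_Q = 1/15*pi_P + 2/5*pi_Q + 7/15*pi_R
  pi_R = 4/5*pi_P + 4/15*pi_Q + 1/5*pi_R
with normalization: pi_P + pi_Q + pi_R = 1.

Using the first 2 balance equations plus normalization, the linear system A*pi = b is:
  [-13/15, 1/3, 1/3] . pi = 0
  [1/15, -3/5, 7/15] . pi = 0
  [1, 1, 1] . pi = 1

Solving yields:
  pi_P = 5/18
  pi_Q = 1/3
  pi_R = 7/18

Verification (pi * P):
  5/18*2/15 + 1/3*1/3 + 7/18*1/3 = 5/18 = pi_P  (ok)
  5/18*1/15 + 1/3*2/5 + 7/18*7/15 = 1/3 = pi_Q  (ok)
  5/18*4/5 + 1/3*4/15 + 7/18*1/5 = 7/18 = pi_R  (ok)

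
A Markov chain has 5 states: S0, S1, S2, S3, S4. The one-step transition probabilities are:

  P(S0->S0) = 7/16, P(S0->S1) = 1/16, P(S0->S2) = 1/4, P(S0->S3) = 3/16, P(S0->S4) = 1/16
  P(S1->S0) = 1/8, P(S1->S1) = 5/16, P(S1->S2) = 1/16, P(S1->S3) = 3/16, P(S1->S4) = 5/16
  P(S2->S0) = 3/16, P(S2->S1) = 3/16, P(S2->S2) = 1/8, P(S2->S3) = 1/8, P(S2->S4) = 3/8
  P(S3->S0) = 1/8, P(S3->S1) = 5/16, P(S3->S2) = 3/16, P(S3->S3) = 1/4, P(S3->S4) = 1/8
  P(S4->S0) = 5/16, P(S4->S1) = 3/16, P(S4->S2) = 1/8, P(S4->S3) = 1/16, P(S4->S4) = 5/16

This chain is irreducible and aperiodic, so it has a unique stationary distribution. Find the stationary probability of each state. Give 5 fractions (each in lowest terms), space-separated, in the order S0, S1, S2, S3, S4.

The stationary distribution satisfies pi = pi * P, i.e.:
  pi_S0 = 7/16*pi_S0 + 1/8*pi_S1 + 3/16*pi_S2 + 1/8*pi_S3 + 5/16*pi_S4
  pi_S1 = 1/16*pi_S0 + 5/16*pi_S1 + 3/16*pi_S2 + 5/16*pi_S3 + 3/16*pi_S4
  pi_S2 = 1/4*pi_S0 + 1/16*pi_S1 + 1/8*pi_S2 + 3/16*pi_S3 + 1/8*pi_S4
  pi_S3 = 3/16*pi_S0 + 3/16*pi_S1 + 1/8*pi_S2 + 1/4*pi_S3 + 1/16*pi_S4
  pi_S4 = 1/16*pi_S0 + 5/16*pi_S1 + 3/8*pi_S2 + 1/8*pi_S3 + 5/16*pi_S4
with normalization: pi_S0 + pi_S1 + pi_S2 + pi_S3 + pi_S4 = 1.

Using the first 4 balance equations plus normalization, the linear system A*pi = b is:
  [-9/16, 1/8, 3/16, 1/8, 5/16] . pi = 0
  [1/16, -11/16, 3/16, 5/16, 3/16] . pi = 0
  [1/4, 1/16, -7/8, 3/16, 1/8] . pi = 0
  [3/16, 3/16, 1/8, -3/4, 1/16] . pi = 0
  [1, 1, 1, 1, 1] . pi = 1

Solving yields:
  pi_S0 = 1313/5089
  pi_S1 = 4075/20356
  pi_S2 = 3149/20356
  pi_S3 = 3243/20356
  pi_S4 = 4637/20356

Verification (pi * P):
  1313/5089*7/16 + 4075/20356*1/8 + 3149/20356*3/16 + 3243/20356*1/8 + 4637/20356*5/16 = 1313/5089 = pi_S0  (ok)
  1313/5089*1/16 + 4075/20356*5/16 + 3149/20356*3/16 + 3243/20356*5/16 + 4637/20356*3/16 = 4075/20356 = pi_S1  (ok)
  1313/5089*1/4 + 4075/20356*1/16 + 3149/20356*1/8 + 3243/20356*3/16 + 4637/20356*1/8 = 3149/20356 = pi_S2  (ok)
  1313/5089*3/16 + 4075/20356*3/16 + 3149/20356*1/8 + 3243/20356*1/4 + 4637/20356*1/16 = 3243/20356 = pi_S3  (ok)
  1313/5089*1/16 + 4075/20356*5/16 + 3149/20356*3/8 + 3243/20356*1/8 + 4637/20356*5/16 = 4637/20356 = pi_S4  (ok)

Answer: 1313/5089 4075/20356 3149/20356 3243/20356 4637/20356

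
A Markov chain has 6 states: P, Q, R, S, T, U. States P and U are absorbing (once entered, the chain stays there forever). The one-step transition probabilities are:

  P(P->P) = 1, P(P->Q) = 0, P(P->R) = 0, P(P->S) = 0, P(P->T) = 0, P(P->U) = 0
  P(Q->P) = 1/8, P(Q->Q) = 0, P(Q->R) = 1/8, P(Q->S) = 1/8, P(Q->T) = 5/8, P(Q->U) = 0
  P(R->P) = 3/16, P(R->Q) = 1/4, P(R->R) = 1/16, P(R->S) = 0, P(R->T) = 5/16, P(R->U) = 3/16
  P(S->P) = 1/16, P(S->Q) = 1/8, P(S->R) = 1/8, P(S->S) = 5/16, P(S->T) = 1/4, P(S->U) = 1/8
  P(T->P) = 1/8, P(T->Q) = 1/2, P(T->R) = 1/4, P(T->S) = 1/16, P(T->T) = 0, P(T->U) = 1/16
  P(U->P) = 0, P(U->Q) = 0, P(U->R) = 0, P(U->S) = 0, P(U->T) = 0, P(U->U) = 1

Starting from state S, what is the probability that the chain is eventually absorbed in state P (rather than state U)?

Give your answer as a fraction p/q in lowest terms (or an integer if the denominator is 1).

Let a_i = P(absorbed in P | start in state i).
Boundary conditions: a_P = 1, a_U = 0.
For each transient state i, a_i = sum_j P(i->j) * a_j:
  a_Q = 1/8*a_P + 0*a_Q + 1/8*a_R + 1/8*a_S + 5/8*a_T + 0*a_U
  a_R = 3/16*a_P + 1/4*a_Q + 1/16*a_R + 0*a_S + 5/16*a_T + 3/16*a_U
  a_S = 1/16*a_P + 1/8*a_Q + 1/8*a_R + 5/16*a_S + 1/4*a_T + 1/8*a_U
  a_T = 1/8*a_P + 1/2*a_Q + 1/4*a_R + 1/16*a_S + 0*a_T + 1/16*a_U

Substituting a_P = 1 and a_U = 0, rearrange to (I - Q) a = r where r[i] = P(i -> P):
  [1, -1/8, -1/8, -5/8] . (a_Q, a_R, a_S, a_T) = 1/8
  [-1/4, 15/16, 0, -5/16] . (a_Q, a_R, a_S, a_T) = 3/16
  [-1/8, -1/8, 11/16, -1/4] . (a_Q, a_R, a_S, a_T) = 1/16
  [-1/2, -1/4, -1/16, 1] . (a_Q, a_R, a_S, a_T) = 1/8

Solving yields:
  a_Q = 59/88
  a_R = 261/440
  a_S = 61/110
  a_T = 283/440

Starting state is S, so the absorption probability is a_S = 61/110.

Answer: 61/110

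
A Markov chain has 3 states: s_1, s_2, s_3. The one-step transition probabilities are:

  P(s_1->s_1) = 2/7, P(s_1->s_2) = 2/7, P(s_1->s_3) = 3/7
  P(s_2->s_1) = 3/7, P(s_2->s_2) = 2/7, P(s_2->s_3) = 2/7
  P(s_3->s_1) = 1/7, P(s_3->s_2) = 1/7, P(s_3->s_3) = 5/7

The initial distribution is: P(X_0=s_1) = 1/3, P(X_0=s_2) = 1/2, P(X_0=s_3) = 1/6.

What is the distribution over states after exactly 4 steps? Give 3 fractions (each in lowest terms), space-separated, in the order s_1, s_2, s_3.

Propagating the distribution step by step (d_{t+1} = d_t * P):
d_0 = (s_1=1/3, s_2=1/2, s_3=1/6)
  d_1[s_1] = 1/3*2/7 + 1/2*3/7 + 1/6*1/7 = 1/3
  d_1[s_2] = 1/3*2/7 + 1/2*2/7 + 1/6*1/7 = 11/42
  d_1[s_3] = 1/3*3/7 + 1/2*2/7 + 1/6*5/7 = 17/42
d_1 = (s_1=1/3, s_2=11/42, s_3=17/42)
  d_2[s_1] = 1/3*2/7 + 11/42*3/7 + 17/42*1/7 = 13/49
  d_2[s_2] = 1/3*2/7 + 11/42*2/7 + 17/42*1/7 = 67/294
  d_2[s_3] = 1/3*3/7 + 11/42*2/7 + 17/42*5/7 = 149/294
d_2 = (s_1=13/49, s_2=67/294, s_3=149/294)
  d_3[s_1] = 13/49*2/7 + 67/294*3/7 + 149/294*1/7 = 253/1029
  d_3[s_2] = 13/49*2/7 + 67/294*2/7 + 149/294*1/7 = 439/2058
  d_3[s_3] = 13/49*3/7 + 67/294*2/7 + 149/294*5/7 = 53/98
d_3 = (s_1=253/1029, s_2=439/2058, s_3=53/98)
  d_4[s_1] = 253/1029*2/7 + 439/2058*3/7 + 53/98*1/7 = 1721/7203
  d_4[s_2] = 253/1029*2/7 + 439/2058*2/7 + 53/98*1/7 = 143/686
  d_4[s_3] = 253/1029*3/7 + 439/2058*2/7 + 53/98*5/7 = 7961/14406
d_4 = (s_1=1721/7203, s_2=143/686, s_3=7961/14406)

Answer: 1721/7203 143/686 7961/14406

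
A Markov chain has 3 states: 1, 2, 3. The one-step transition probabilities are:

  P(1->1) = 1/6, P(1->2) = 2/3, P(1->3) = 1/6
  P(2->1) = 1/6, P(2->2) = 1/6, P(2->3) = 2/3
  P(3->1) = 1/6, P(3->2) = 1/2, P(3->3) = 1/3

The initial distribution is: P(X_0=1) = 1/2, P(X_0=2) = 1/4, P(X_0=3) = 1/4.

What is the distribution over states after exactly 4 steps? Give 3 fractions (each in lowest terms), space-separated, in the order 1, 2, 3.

Propagating the distribution step by step (d_{t+1} = d_t * P):
d_0 = (1=1/2, 2=1/4, 3=1/4)
  d_1[1] = 1/2*1/6 + 1/4*1/6 + 1/4*1/6 = 1/6
  d_1[2] = 1/2*2/3 + 1/4*1/6 + 1/4*1/2 = 1/2
  d_1[3] = 1/2*1/6 + 1/4*2/3 + 1/4*1/3 = 1/3
d_1 = (1=1/6, 2=1/2, 3=1/3)
  d_2[1] = 1/6*1/6 + 1/2*1/6 + 1/3*1/6 = 1/6
  d_2[2] = 1/6*2/3 + 1/2*1/6 + 1/3*1/2 = 13/36
  d_2[3] = 1/6*1/6 + 1/2*2/3 + 1/3*1/3 = 17/36
d_2 = (1=1/6, 2=13/36, 3=17/36)
  d_3[1] = 1/6*1/6 + 13/36*1/6 + 17/36*1/6 = 1/6
  d_3[2] = 1/6*2/3 + 13/36*1/6 + 17/36*1/2 = 11/27
  d_3[3] = 1/6*1/6 + 13/36*2/3 + 17/36*1/3 = 23/54
d_3 = (1=1/6, 2=11/27, 3=23/54)
  d_4[1] = 1/6*1/6 + 11/27*1/6 + 23/54*1/6 = 1/6
  d_4[2] = 1/6*2/3 + 11/27*1/6 + 23/54*1/2 = 127/324
  d_4[3] = 1/6*1/6 + 11/27*2/3 + 23/54*1/3 = 143/324
d_4 = (1=1/6, 2=127/324, 3=143/324)

Answer: 1/6 127/324 143/324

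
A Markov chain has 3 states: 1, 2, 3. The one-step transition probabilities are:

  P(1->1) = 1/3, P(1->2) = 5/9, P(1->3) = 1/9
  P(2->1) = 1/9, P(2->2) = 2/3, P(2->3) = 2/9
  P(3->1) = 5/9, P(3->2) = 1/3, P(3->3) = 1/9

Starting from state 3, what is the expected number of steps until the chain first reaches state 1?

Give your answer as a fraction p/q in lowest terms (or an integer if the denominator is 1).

Let h_i = expected steps to first reach 1 from state i.
Boundary: h_1 = 0.
First-step equations for the other states:
  h_2 = 1 + 1/9*h_1 + 2/3*h_2 + 2/9*h_3
  h_3 = 1 + 5/9*h_1 + 1/3*h_2 + 1/9*h_3

Substituting h_1 = 0 and rearranging gives the linear system (I - Q) h = 1:
  [1/3, -2/9] . (h_2, h_3) = 1
  [-1/3, 8/9] . (h_2, h_3) = 1

Solving yields:
  h_2 = 5
  h_3 = 3

Starting state is 3, so the expected hitting time is h_3 = 3.

Answer: 3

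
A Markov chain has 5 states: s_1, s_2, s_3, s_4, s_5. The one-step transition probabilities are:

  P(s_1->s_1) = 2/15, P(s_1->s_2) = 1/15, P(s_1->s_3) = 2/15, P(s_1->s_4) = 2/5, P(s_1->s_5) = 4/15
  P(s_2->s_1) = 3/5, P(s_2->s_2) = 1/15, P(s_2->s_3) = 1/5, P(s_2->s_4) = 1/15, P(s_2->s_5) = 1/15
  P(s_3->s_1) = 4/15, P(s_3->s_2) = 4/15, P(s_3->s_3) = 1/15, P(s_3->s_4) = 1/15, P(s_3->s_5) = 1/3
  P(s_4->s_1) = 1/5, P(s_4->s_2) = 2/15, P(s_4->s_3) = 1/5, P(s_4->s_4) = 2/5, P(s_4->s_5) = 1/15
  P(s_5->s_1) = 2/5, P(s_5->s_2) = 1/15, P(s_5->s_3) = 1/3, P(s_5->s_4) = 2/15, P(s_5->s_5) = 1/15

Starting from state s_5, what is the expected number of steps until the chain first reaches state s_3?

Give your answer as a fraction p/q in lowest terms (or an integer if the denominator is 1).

Answer: 24915/5677

Derivation:
Let h_i = expected steps to first reach s_3 from state i.
Boundary: h_s_3 = 0.
First-step equations for the other states:
  h_s_1 = 1 + 2/15*h_s_1 + 1/15*h_s_2 + 2/15*h_s_3 + 2/5*h_s_4 + 4/15*h_s_5
  h_s_2 = 1 + 3/5*h_s_1 + 1/15*h_s_2 + 1/5*h_s_3 + 1/15*h_s_4 + 1/15*h_s_5
  h_s_4 = 1 + 1/5*h_s_1 + 2/15*h_s_2 + 1/5*h_s_3 + 2/5*h_s_4 + 1/15*h_s_5
  h_s_5 = 1 + 2/5*h_s_1 + 1/15*h_s_2 + 1/3*h_s_3 + 2/15*h_s_4 + 1/15*h_s_5

Substituting h_s_3 = 0 and rearranging gives the linear system (I - Q) h = 1:
  [13/15, -1/15, -2/5, -4/15] . (h_s_1, h_s_2, h_s_4, h_s_5) = 1
  [-3/5, 14/15, -1/15, -1/15] . (h_s_1, h_s_2, h_s_4, h_s_5) = 1
  [-1/5, -2/15, 3/5, -1/15] . (h_s_1, h_s_2, h_s_4, h_s_5) = 1
  [-2/5, -1/15, -2/15, 14/15] . (h_s_1, h_s_2, h_s_4, h_s_5) = 1

Solving yields:
  h_s_1 = 4230/811
  h_s_2 = 28935/5677
  h_s_4 = 28530/5677
  h_s_5 = 24915/5677

Starting state is s_5, so the expected hitting time is h_s_5 = 24915/5677.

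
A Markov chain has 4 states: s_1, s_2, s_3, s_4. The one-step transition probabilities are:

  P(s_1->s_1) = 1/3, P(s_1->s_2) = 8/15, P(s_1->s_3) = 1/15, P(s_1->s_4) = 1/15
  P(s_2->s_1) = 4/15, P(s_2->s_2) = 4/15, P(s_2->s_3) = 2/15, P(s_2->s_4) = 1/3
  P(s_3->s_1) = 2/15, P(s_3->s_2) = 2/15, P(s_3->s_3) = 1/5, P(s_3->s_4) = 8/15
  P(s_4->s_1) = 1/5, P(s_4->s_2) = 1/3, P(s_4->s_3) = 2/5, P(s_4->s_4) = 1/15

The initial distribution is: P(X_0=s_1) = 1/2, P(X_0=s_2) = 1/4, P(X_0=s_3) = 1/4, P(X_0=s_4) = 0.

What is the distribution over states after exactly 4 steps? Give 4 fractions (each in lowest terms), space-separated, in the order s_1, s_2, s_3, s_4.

Answer: 48907/202500 13081/40500 9878/50625 12169/50625

Derivation:
Propagating the distribution step by step (d_{t+1} = d_t * P):
d_0 = (s_1=1/2, s_2=1/4, s_3=1/4, s_4=0)
  d_1[s_1] = 1/2*1/3 + 1/4*4/15 + 1/4*2/15 + 0*1/5 = 4/15
  d_1[s_2] = 1/2*8/15 + 1/4*4/15 + 1/4*2/15 + 0*1/3 = 11/30
  d_1[s_3] = 1/2*1/15 + 1/4*2/15 + 1/4*1/5 + 0*2/5 = 7/60
  d_1[s_4] = 1/2*1/15 + 1/4*1/3 + 1/4*8/15 + 0*1/15 = 1/4
d_1 = (s_1=4/15, s_2=11/30, s_3=7/60, s_4=1/4)
  d_2[s_1] = 4/15*1/3 + 11/30*4/15 + 7/60*2/15 + 1/4*1/5 = 227/900
  d_2[s_2] = 4/15*8/15 + 11/30*4/15 + 7/60*2/15 + 1/4*1/3 = 61/180
  d_2[s_3] = 4/15*1/15 + 11/30*2/15 + 7/60*1/5 + 1/4*2/5 = 19/100
  d_2[s_4] = 4/15*1/15 + 11/30*1/3 + 7/60*8/15 + 1/4*1/15 = 197/900
d_2 = (s_1=227/900, s_2=61/180, s_3=19/100, s_4=197/900)
  d_3[s_1] = 227/900*1/3 + 61/180*4/15 + 19/100*2/15 + 197/900*1/5 = 274/1125
  d_3[s_2] = 227/900*8/15 + 61/180*4/15 + 19/100*2/15 + 197/900*1/3 = 4363/13500
  d_3[s_3] = 227/900*1/15 + 61/180*2/15 + 19/100*1/5 + 197/900*2/5 = 211/1125
  d_3[s_4] = 227/900*1/15 + 61/180*1/3 + 19/100*8/15 + 197/900*1/15 = 3317/13500
d_3 = (s_1=274/1125, s_2=4363/13500, s_3=211/1125, s_4=3317/13500)
  d_4[s_1] = 274/1125*1/3 + 4363/13500*4/15 + 211/1125*2/15 + 3317/13500*1/5 = 48907/202500
  d_4[s_2] = 274/1125*8/15 + 4363/13500*4/15 + 211/1125*2/15 + 3317/13500*1/3 = 13081/40500
  d_4[s_3] = 274/1125*1/15 + 4363/13500*2/15 + 211/1125*1/5 + 3317/13500*2/5 = 9878/50625
  d_4[s_4] = 274/1125*1/15 + 4363/13500*1/3 + 211/1125*8/15 + 3317/13500*1/15 = 12169/50625
d_4 = (s_1=48907/202500, s_2=13081/40500, s_3=9878/50625, s_4=12169/50625)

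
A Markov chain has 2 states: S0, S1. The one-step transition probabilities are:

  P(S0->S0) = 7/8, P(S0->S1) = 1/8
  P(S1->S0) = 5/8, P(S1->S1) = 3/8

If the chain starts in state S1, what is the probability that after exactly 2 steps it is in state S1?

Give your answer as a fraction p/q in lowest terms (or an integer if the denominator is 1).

Computing P^2 by repeated multiplication:
P^1 =
  S0: [7/8, 1/8]
  S1: [5/8, 3/8]
P^2 =
  S0: [27/32, 5/32]
  S1: [25/32, 7/32]

(P^2)[S1 -> S1] = 7/32

Answer: 7/32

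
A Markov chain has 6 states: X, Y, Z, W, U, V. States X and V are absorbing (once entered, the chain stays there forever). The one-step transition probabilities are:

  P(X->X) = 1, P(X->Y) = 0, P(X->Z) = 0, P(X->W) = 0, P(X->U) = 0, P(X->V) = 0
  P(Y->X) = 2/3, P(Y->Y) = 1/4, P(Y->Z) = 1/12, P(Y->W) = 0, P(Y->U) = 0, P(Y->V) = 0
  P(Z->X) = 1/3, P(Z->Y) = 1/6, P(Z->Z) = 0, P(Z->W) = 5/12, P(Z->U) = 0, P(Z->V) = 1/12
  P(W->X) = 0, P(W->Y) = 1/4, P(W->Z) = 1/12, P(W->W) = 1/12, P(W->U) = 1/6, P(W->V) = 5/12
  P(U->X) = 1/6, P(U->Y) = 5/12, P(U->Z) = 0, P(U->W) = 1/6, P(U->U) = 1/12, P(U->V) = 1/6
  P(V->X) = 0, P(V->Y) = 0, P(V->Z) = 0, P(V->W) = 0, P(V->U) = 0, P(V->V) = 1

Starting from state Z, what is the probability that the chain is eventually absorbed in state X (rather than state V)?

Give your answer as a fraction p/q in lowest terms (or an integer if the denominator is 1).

Let a_i = P(absorbed in X | start in state i).
Boundary conditions: a_X = 1, a_V = 0.
For each transient state i, a_i = sum_j P(i->j) * a_j:
  a_Y = 2/3*a_X + 1/4*a_Y + 1/12*a_Z + 0*a_W + 0*a_U + 0*a_V
  a_Z = 1/3*a_X + 1/6*a_Y + 0*a_Z + 5/12*a_W + 0*a_U + 1/12*a_V
  a_W = 0*a_X + 1/4*a_Y + 1/12*a_Z + 1/12*a_W + 1/6*a_U + 5/12*a_V
  a_U = 1/6*a_X + 5/12*a_Y + 0*a_Z + 1/6*a_W + 1/12*a_U + 1/6*a_V

Substituting a_X = 1 and a_V = 0, rearrange to (I - Q) a = r where r[i] = P(i -> X):
  [3/4, -1/12, 0, 0] . (a_Y, a_Z, a_W, a_U) = 2/3
  [-1/6, 1, -5/12, 0] . (a_Y, a_Z, a_W, a_U) = 1/3
  [-1/4, -1/12, 11/12, -1/6] . (a_Y, a_Z, a_W, a_U) = 0
  [-5/12, 0, -1/6, 11/12] . (a_Y, a_Z, a_W, a_U) = 1/6

Solving yields:
  a_Y = 2820/2923
  a_Z = 1996/2923
  a_W = 1324/2923
  a_U = 26/37

Starting state is Z, so the absorption probability is a_Z = 1996/2923.

Answer: 1996/2923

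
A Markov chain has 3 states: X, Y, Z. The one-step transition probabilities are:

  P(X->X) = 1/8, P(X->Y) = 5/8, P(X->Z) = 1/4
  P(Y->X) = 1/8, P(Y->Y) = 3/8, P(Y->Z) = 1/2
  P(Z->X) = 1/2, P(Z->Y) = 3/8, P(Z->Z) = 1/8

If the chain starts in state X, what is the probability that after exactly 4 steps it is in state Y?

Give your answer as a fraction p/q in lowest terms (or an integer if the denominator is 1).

Computing P^4 by repeated multiplication:
P^1 =
  X: [1/8, 5/8, 1/4]
  Y: [1/8, 3/8, 1/2]
  Z: [1/2, 3/8, 1/8]
P^2 =
  X: [7/32, 13/32, 3/8]
  Y: [5/16, 13/32, 9/32]
  Z: [11/64, 1/2, 21/64]
P^3 =
  X: [17/64, 55/128, 39/128]
  Y: [59/256, 29/64, 81/256]
  Z: [127/512, 107/256, 171/512]
P^4 =
  X: [245/1024, 113/256, 327/1024]
  Y: [499/2048, 443/1024, 663/2048]
  Z: [1025/4096, 895/2048, 1281/4096]

(P^4)[X -> Y] = 113/256

Answer: 113/256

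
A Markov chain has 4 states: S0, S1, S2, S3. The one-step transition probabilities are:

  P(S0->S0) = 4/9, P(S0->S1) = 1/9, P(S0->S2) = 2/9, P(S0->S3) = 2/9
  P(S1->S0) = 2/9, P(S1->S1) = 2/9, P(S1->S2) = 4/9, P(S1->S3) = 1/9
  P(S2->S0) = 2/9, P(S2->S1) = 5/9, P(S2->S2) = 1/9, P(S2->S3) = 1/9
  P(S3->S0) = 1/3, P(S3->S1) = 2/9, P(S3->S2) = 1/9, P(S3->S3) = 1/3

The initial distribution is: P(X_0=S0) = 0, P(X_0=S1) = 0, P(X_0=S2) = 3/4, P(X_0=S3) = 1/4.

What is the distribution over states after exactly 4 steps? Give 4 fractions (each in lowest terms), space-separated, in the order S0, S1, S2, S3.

Propagating the distribution step by step (d_{t+1} = d_t * P):
d_0 = (S0=0, S1=0, S2=3/4, S3=1/4)
  d_1[S0] = 0*4/9 + 0*2/9 + 3/4*2/9 + 1/4*1/3 = 1/4
  d_1[S1] = 0*1/9 + 0*2/9 + 3/4*5/9 + 1/4*2/9 = 17/36
  d_1[S2] = 0*2/9 + 0*4/9 + 3/4*1/9 + 1/4*1/9 = 1/9
  d_1[S3] = 0*2/9 + 0*1/9 + 3/4*1/9 + 1/4*1/3 = 1/6
d_1 = (S0=1/4, S1=17/36, S2=1/9, S3=1/6)
  d_2[S0] = 1/4*4/9 + 17/36*2/9 + 1/9*2/9 + 1/6*1/3 = 8/27
  d_2[S1] = 1/4*1/9 + 17/36*2/9 + 1/9*5/9 + 1/6*2/9 = 25/108
  d_2[S2] = 1/4*2/9 + 17/36*4/9 + 1/9*1/9 + 1/6*1/9 = 8/27
  d_2[S3] = 1/4*2/9 + 17/36*1/9 + 1/9*1/9 + 1/6*1/3 = 19/108
d_2 = (S0=8/27, S1=25/108, S2=8/27, S3=19/108)
  d_3[S0] = 8/27*4/9 + 25/108*2/9 + 8/27*2/9 + 19/108*1/3 = 299/972
  d_3[S1] = 8/27*1/9 + 25/108*2/9 + 8/27*5/9 + 19/108*2/9 = 70/243
  d_3[S2] = 8/27*2/9 + 25/108*4/9 + 8/27*1/9 + 19/108*1/9 = 215/972
  d_3[S3] = 8/27*2/9 + 25/108*1/9 + 8/27*1/9 + 19/108*1/3 = 89/486
d_3 = (S0=299/972, S1=70/243, S2=215/972, S3=89/486)
  d_4[S0] = 299/972*4/9 + 70/243*2/9 + 215/972*2/9 + 89/486*1/3 = 680/2187
  d_4[S1] = 299/972*1/9 + 70/243*2/9 + 215/972*5/9 + 89/486*2/9 = 1145/4374
  d_4[S2] = 299/972*2/9 + 70/243*4/9 + 215/972*1/9 + 89/486*1/9 = 2111/8748
  d_4[S3] = 299/972*2/9 + 70/243*1/9 + 215/972*1/9 + 89/486*1/3 = 1627/8748
d_4 = (S0=680/2187, S1=1145/4374, S2=2111/8748, S3=1627/8748)

Answer: 680/2187 1145/4374 2111/8748 1627/8748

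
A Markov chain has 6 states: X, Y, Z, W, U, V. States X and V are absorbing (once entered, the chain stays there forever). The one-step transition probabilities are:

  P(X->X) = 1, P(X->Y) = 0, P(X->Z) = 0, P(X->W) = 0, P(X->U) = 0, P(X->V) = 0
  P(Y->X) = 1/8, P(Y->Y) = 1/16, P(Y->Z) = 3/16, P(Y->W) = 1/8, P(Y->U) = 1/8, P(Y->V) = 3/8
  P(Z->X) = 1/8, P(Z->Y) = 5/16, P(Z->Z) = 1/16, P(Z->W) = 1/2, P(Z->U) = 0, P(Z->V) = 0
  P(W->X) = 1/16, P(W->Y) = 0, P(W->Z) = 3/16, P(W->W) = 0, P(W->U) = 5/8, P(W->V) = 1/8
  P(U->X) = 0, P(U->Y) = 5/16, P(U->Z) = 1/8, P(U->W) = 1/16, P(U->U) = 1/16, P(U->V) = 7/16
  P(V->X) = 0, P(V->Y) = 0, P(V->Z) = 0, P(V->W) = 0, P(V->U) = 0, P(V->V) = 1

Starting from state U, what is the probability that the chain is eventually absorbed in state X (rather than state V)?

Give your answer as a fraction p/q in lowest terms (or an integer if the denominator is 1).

Let a_i = P(absorbed in X | start in state i).
Boundary conditions: a_X = 1, a_V = 0.
For each transient state i, a_i = sum_j P(i->j) * a_j:
  a_Y = 1/8*a_X + 1/16*a_Y + 3/16*a_Z + 1/8*a_W + 1/8*a_U + 3/8*a_V
  a_Z = 1/8*a_X + 5/16*a_Y + 1/16*a_Z + 1/2*a_W + 0*a_U + 0*a_V
  a_W = 1/16*a_X + 0*a_Y + 3/16*a_Z + 0*a_W + 5/8*a_U + 1/8*a_V
  a_U = 0*a_X + 5/16*a_Y + 1/8*a_Z + 1/16*a_W + 1/16*a_U + 7/16*a_V

Substituting a_X = 1 and a_V = 0, rearrange to (I - Q) a = r where r[i] = P(i -> X):
  [15/16, -3/16, -1/8, -1/8] . (a_Y, a_Z, a_W, a_U) = 1/8
  [-5/16, 15/16, -1/2, 0] . (a_Y, a_Z, a_W, a_U) = 1/8
  [0, -3/16, 1, -5/8] . (a_Y, a_Z, a_W, a_U) = 1/16
  [-5/16, -1/8, -1/16, 15/16] . (a_Y, a_Z, a_W, a_U) = 0

Solving yields:
  a_Y = 532/2165
  a_Z = 142/433
  a_W = 183/866
  a_U = 121/866

Starting state is U, so the absorption probability is a_U = 121/866.

Answer: 121/866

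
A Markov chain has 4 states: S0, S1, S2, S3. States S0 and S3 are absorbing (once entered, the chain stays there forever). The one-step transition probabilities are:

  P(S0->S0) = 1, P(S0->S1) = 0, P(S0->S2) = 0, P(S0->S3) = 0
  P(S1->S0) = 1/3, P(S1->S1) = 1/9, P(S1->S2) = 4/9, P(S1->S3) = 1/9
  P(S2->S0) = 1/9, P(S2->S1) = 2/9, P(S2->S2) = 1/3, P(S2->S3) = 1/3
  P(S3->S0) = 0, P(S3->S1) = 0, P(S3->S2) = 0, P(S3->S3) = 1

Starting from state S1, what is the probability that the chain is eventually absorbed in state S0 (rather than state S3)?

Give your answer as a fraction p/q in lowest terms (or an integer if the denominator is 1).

Let a_i = P(absorbed in S0 | start in state i).
Boundary conditions: a_S0 = 1, a_S3 = 0.
For each transient state i, a_i = sum_j P(i->j) * a_j:
  a_S1 = 1/3*a_S0 + 1/9*a_S1 + 4/9*a_S2 + 1/9*a_S3
  a_S2 = 1/9*a_S0 + 2/9*a_S1 + 1/3*a_S2 + 1/3*a_S3

Substituting a_S0 = 1 and a_S3 = 0, rearrange to (I - Q) a = r where r[i] = P(i -> S0):
  [8/9, -4/9] . (a_S1, a_S2) = 1/3
  [-2/9, 2/3] . (a_S1, a_S2) = 1/9

Solving yields:
  a_S1 = 11/20
  a_S2 = 7/20

Starting state is S1, so the absorption probability is a_S1 = 11/20.

Answer: 11/20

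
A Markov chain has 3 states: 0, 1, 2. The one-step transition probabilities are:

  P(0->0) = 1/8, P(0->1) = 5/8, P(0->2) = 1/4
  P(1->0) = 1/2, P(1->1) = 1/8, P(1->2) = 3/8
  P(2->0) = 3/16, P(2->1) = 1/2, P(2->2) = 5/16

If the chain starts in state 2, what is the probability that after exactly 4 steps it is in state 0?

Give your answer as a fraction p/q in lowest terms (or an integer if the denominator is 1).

Answer: 19685/65536

Derivation:
Computing P^4 by repeated multiplication:
P^1 =
  0: [1/8, 5/8, 1/4]
  1: [1/2, 1/8, 3/8]
  2: [3/16, 1/2, 5/16]
P^2 =
  0: [3/8, 9/32, 11/32]
  1: [25/128, 33/64, 37/128]
  2: [85/256, 43/128, 85/256]
P^3 =
  0: [129/512, 113/256, 157/512]
  1: [689/2048, 339/1024, 681/2048]
  2: [1113/4096, 851/2048, 1281/4096]
P^4 =
  0: [2537/8192, 1499/4096, 2657/8192]
  1: [8845/32768, 6847/16384, 10229/32768]
  2: [19685/65536, 12391/32768, 21069/65536]

(P^4)[2 -> 0] = 19685/65536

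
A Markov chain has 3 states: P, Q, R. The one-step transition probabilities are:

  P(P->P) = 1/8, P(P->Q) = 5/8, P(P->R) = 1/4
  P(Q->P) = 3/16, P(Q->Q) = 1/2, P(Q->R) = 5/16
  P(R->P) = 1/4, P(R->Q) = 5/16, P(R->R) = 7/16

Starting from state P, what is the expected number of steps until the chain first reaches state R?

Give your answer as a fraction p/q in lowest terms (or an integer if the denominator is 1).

Answer: 144/41

Derivation:
Let h_i = expected steps to first reach R from state i.
Boundary: h_R = 0.
First-step equations for the other states:
  h_P = 1 + 1/8*h_P + 5/8*h_Q + 1/4*h_R
  h_Q = 1 + 3/16*h_P + 1/2*h_Q + 5/16*h_R

Substituting h_R = 0 and rearranging gives the linear system (I - Q) h = 1:
  [7/8, -5/8] . (h_P, h_Q) = 1
  [-3/16, 1/2] . (h_P, h_Q) = 1

Solving yields:
  h_P = 144/41
  h_Q = 136/41

Starting state is P, so the expected hitting time is h_P = 144/41.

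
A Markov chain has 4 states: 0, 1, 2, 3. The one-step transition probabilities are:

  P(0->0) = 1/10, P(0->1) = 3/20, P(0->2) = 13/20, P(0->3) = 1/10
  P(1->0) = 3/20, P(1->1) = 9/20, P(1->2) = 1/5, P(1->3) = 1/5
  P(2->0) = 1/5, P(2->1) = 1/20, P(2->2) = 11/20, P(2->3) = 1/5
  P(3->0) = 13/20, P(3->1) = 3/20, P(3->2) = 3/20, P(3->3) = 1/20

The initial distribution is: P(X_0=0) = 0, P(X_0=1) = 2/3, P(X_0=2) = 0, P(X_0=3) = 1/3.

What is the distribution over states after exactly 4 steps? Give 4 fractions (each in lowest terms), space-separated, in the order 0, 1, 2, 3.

Answer: 38093/160000 19351/120000 4473/10000 73613/480000

Derivation:
Propagating the distribution step by step (d_{t+1} = d_t * P):
d_0 = (0=0, 1=2/3, 2=0, 3=1/3)
  d_1[0] = 0*1/10 + 2/3*3/20 + 0*1/5 + 1/3*13/20 = 19/60
  d_1[1] = 0*3/20 + 2/3*9/20 + 0*1/20 + 1/3*3/20 = 7/20
  d_1[2] = 0*13/20 + 2/3*1/5 + 0*11/20 + 1/3*3/20 = 11/60
  d_1[3] = 0*1/10 + 2/3*1/5 + 0*1/5 + 1/3*1/20 = 3/20
d_1 = (0=19/60, 1=7/20, 2=11/60, 3=3/20)
  d_2[0] = 19/60*1/10 + 7/20*3/20 + 11/60*1/5 + 3/20*13/20 = 131/600
  d_2[1] = 19/60*3/20 + 7/20*9/20 + 11/60*1/20 + 3/20*3/20 = 71/300
  d_2[2] = 19/60*13/20 + 7/20*1/5 + 11/60*11/20 + 3/20*3/20 = 479/1200
  d_2[3] = 19/60*1/10 + 7/20*1/5 + 11/60*1/5 + 3/20*1/20 = 7/48
d_2 = (0=131/600, 1=71/300, 2=479/1200, 3=7/48)
  d_3[0] = 131/600*1/10 + 71/300*3/20 + 479/1200*1/5 + 7/48*13/20 = 5567/24000
  d_3[1] = 131/600*3/20 + 71/300*9/20 + 479/1200*1/20 + 7/48*3/20 = 2173/12000
  d_3[2] = 131/600*13/20 + 71/300*1/5 + 479/1200*11/20 + 7/48*3/20 = 323/750
  d_3[3] = 131/600*1/10 + 71/300*1/5 + 479/1200*1/5 + 7/48*1/20 = 3751/24000
d_3 = (0=5567/24000, 1=2173/12000, 2=323/750, 3=3751/24000)
  d_4[0] = 5567/24000*1/10 + 2173/12000*3/20 + 323/750*1/5 + 3751/24000*13/20 = 38093/160000
  d_4[1] = 5567/24000*3/20 + 2173/12000*9/20 + 323/750*1/20 + 3751/24000*3/20 = 19351/120000
  d_4[2] = 5567/24000*13/20 + 2173/12000*1/5 + 323/750*11/20 + 3751/24000*3/20 = 4473/10000
  d_4[3] = 5567/24000*1/10 + 2173/12000*1/5 + 323/750*1/5 + 3751/24000*1/20 = 73613/480000
d_4 = (0=38093/160000, 1=19351/120000, 2=4473/10000, 3=73613/480000)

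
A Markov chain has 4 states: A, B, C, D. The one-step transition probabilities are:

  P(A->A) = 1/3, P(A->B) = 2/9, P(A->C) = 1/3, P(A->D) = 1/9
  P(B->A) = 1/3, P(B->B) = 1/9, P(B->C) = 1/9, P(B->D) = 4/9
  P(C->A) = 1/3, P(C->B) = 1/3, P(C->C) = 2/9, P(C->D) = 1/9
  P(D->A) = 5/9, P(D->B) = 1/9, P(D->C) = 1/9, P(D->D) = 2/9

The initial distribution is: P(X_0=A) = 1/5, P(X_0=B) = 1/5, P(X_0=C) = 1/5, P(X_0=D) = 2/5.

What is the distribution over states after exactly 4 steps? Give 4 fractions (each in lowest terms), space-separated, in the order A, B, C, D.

Answer: 12383/32805 442/2187 2399/10935 1319/6561

Derivation:
Propagating the distribution step by step (d_{t+1} = d_t * P):
d_0 = (A=1/5, B=1/5, C=1/5, D=2/5)
  d_1[A] = 1/5*1/3 + 1/5*1/3 + 1/5*1/3 + 2/5*5/9 = 19/45
  d_1[B] = 1/5*2/9 + 1/5*1/9 + 1/5*1/3 + 2/5*1/9 = 8/45
  d_1[C] = 1/5*1/3 + 1/5*1/9 + 1/5*2/9 + 2/5*1/9 = 8/45
  d_1[D] = 1/5*1/9 + 1/5*4/9 + 1/5*1/9 + 2/5*2/9 = 2/9
d_1 = (A=19/45, B=8/45, C=8/45, D=2/9)
  d_2[A] = 19/45*1/3 + 8/45*1/3 + 8/45*1/3 + 2/9*5/9 = 31/81
  d_2[B] = 19/45*2/9 + 8/45*1/9 + 8/45*1/3 + 2/9*1/9 = 16/81
  d_2[C] = 19/45*1/3 + 8/45*1/9 + 8/45*2/9 + 2/9*1/9 = 91/405
  d_2[D] = 19/45*1/9 + 8/45*4/9 + 8/45*1/9 + 2/9*2/9 = 79/405
d_2 = (A=31/81, B=16/81, C=91/405, D=79/405)
  d_3[A] = 31/81*1/3 + 16/81*1/3 + 91/405*1/3 + 79/405*5/9 = 1373/3645
  d_3[B] = 31/81*2/9 + 16/81*1/9 + 91/405*1/3 + 79/405*1/9 = 742/3645
  d_3[C] = 31/81*1/3 + 16/81*1/9 + 91/405*2/9 + 79/405*1/9 = 806/3645
  d_3[D] = 31/81*1/9 + 16/81*4/9 + 91/405*1/9 + 79/405*2/9 = 724/3645
d_3 = (A=1373/3645, B=742/3645, C=806/3645, D=724/3645)
  d_4[A] = 1373/3645*1/3 + 742/3645*1/3 + 806/3645*1/3 + 724/3645*5/9 = 12383/32805
  d_4[B] = 1373/3645*2/9 + 742/3645*1/9 + 806/3645*1/3 + 724/3645*1/9 = 442/2187
  d_4[C] = 1373/3645*1/3 + 742/3645*1/9 + 806/3645*2/9 + 724/3645*1/9 = 2399/10935
  d_4[D] = 1373/3645*1/9 + 742/3645*4/9 + 806/3645*1/9 + 724/3645*2/9 = 1319/6561
d_4 = (A=12383/32805, B=442/2187, C=2399/10935, D=1319/6561)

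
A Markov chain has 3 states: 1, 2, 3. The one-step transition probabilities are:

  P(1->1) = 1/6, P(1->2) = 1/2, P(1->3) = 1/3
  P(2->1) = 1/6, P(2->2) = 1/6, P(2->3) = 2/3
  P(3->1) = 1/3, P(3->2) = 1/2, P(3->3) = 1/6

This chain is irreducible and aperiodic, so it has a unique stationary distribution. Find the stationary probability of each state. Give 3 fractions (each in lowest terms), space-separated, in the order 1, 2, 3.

Answer: 13/56 3/8 11/28

Derivation:
The stationary distribution satisfies pi = pi * P, i.e.:
  pi_1 = 1/6*pi_1 + 1/6*pi_2 + 1/3*pi_3
  pi_2 = 1/2*pi_1 + 1/6*pi_2 + 1/2*pi_3
  pi_3 = 1/3*pi_1 + 2/3*pi_2 + 1/6*pi_3
with normalization: pi_1 + pi_2 + pi_3 = 1.

Using the first 2 balance equations plus normalization, the linear system A*pi = b is:
  [-5/6, 1/6, 1/3] . pi = 0
  [1/2, -5/6, 1/2] . pi = 0
  [1, 1, 1] . pi = 1

Solving yields:
  pi_1 = 13/56
  pi_2 = 3/8
  pi_3 = 11/28

Verification (pi * P):
  13/56*1/6 + 3/8*1/6 + 11/28*1/3 = 13/56 = pi_1  (ok)
  13/56*1/2 + 3/8*1/6 + 11/28*1/2 = 3/8 = pi_2  (ok)
  13/56*1/3 + 3/8*2/3 + 11/28*1/6 = 11/28 = pi_3  (ok)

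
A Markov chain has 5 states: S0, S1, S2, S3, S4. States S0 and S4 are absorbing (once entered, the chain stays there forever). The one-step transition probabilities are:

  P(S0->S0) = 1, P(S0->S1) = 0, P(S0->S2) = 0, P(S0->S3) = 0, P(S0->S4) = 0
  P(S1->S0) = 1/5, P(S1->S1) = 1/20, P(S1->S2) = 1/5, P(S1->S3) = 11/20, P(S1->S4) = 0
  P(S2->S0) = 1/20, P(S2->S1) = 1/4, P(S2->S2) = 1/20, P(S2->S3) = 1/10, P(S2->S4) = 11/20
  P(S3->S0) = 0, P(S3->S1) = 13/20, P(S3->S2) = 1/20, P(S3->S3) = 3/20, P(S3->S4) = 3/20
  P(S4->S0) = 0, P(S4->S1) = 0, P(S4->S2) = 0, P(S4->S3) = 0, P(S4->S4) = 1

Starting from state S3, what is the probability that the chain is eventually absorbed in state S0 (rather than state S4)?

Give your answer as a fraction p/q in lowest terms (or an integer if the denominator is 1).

Answer: 1079/2883

Derivation:
Let a_i = P(absorbed in S0 | start in state i).
Boundary conditions: a_S0 = 1, a_S4 = 0.
For each transient state i, a_i = sum_j P(i->j) * a_j:
  a_S1 = 1/5*a_S0 + 1/20*a_S1 + 1/5*a_S2 + 11/20*a_S3 + 0*a_S4
  a_S2 = 1/20*a_S0 + 1/4*a_S1 + 1/20*a_S2 + 1/10*a_S3 + 11/20*a_S4
  a_S3 = 0*a_S0 + 13/20*a_S1 + 1/20*a_S2 + 3/20*a_S3 + 3/20*a_S4

Substituting a_S0 = 1 and a_S4 = 0, rearrange to (I - Q) a = r where r[i] = P(i -> S0):
  [19/20, -1/5, -11/20] . (a_S1, a_S2, a_S3) = 1/5
  [-1/4, 19/20, -1/10] . (a_S1, a_S2, a_S3) = 1/20
  [-13/20, -1/20, 17/20] . (a_S1, a_S2, a_S3) = 0

Solving yields:
  a_S1 = 1363/2883
  a_S2 = 208/961
  a_S3 = 1079/2883

Starting state is S3, so the absorption probability is a_S3 = 1079/2883.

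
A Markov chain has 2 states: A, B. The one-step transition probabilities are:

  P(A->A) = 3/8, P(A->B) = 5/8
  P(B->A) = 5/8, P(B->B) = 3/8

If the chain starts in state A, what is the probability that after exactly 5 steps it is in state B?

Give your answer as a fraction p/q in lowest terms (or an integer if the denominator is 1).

Computing P^5 by repeated multiplication:
P^1 =
  A: [3/8, 5/8]
  B: [5/8, 3/8]
P^2 =
  A: [17/32, 15/32]
  B: [15/32, 17/32]
P^3 =
  A: [63/128, 65/128]
  B: [65/128, 63/128]
P^4 =
  A: [257/512, 255/512]
  B: [255/512, 257/512]
P^5 =
  A: [1023/2048, 1025/2048]
  B: [1025/2048, 1023/2048]

(P^5)[A -> B] = 1025/2048

Answer: 1025/2048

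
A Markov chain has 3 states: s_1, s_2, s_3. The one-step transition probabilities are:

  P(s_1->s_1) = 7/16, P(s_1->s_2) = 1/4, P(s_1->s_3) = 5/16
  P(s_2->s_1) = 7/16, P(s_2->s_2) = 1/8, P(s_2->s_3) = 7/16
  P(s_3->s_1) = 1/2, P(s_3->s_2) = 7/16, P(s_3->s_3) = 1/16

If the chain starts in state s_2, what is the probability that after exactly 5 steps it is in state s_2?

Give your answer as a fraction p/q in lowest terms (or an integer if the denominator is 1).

Computing P^5 by repeated multiplication:
P^1 =
  s_1: [7/16, 1/4, 5/16]
  s_2: [7/16, 1/8, 7/16]
  s_3: [1/2, 7/16, 1/16]
P^2 =
  s_1: [117/256, 71/256, 17/64]
  s_2: [119/256, 81/256, 7/32]
  s_3: [113/256, 53/256, 45/128]
P^3 =
  s_1: [465/1024, 543/2048, 575/2048]
  s_2: [231/512, 515/2048, 609/2048]
  s_3: [941/2048, 297/1024, 513/2048]
P^4 =
  s_1: [14911/32768, 8831/32768, 4513/16384]
  s_2: [14945/32768, 8989/32768, 4417/16384]
  s_3: [14849/32768, 8543/32768, 293/1024]
P^5 =
  s_1: [119201/262144, 17561/65536, 72699/262144]
  s_2: [119105/262144, 34899/131072, 73241/262144]
  s_3: [7461/16384, 71057/262144, 71711/262144]

(P^5)[s_2 -> s_2] = 34899/131072

Answer: 34899/131072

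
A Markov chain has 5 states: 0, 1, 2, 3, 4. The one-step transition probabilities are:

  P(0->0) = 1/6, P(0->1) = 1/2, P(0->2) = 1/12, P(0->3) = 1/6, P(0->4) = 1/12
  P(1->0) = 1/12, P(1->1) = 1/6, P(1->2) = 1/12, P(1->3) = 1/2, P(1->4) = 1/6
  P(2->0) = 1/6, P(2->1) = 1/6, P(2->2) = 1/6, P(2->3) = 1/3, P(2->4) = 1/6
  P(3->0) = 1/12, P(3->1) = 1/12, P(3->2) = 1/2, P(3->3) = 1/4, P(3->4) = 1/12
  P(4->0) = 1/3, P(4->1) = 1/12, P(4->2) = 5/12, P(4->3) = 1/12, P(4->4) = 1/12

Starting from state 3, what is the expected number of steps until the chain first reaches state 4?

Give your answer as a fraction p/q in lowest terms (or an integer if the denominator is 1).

Answer: 12426/1507

Derivation:
Let h_i = expected steps to first reach 4 from state i.
Boundary: h_4 = 0.
First-step equations for the other states:
  h_0 = 1 + 1/6*h_0 + 1/2*h_1 + 1/12*h_2 + 1/6*h_3 + 1/12*h_4
  h_1 = 1 + 1/12*h_0 + 1/6*h_1 + 1/12*h_2 + 1/2*h_3 + 1/6*h_4
  h_2 = 1 + 1/6*h_0 + 1/6*h_1 + 1/6*h_2 + 1/3*h_3 + 1/6*h_4
  h_3 = 1 + 1/12*h_0 + 1/12*h_1 + 1/2*h_2 + 1/4*h_3 + 1/12*h_4

Substituting h_4 = 0 and rearranging gives the linear system (I - Q) h = 1:
  [5/6, -1/2, -1/12, -1/6] . (h_0, h_1, h_2, h_3) = 1
  [-1/12, 5/6, -1/12, -1/2] . (h_0, h_1, h_2, h_3) = 1
  [-1/6, -1/6, 5/6, -1/3] . (h_0, h_1, h_2, h_3) = 1
  [-1/12, -1/12, -1/2, 3/4] . (h_0, h_1, h_2, h_3) = 1

Solving yields:
  h_0 = 12456/1507
  h_1 = 11670/1507
  h_2 = 11604/1507
  h_3 = 12426/1507

Starting state is 3, so the expected hitting time is h_3 = 12426/1507.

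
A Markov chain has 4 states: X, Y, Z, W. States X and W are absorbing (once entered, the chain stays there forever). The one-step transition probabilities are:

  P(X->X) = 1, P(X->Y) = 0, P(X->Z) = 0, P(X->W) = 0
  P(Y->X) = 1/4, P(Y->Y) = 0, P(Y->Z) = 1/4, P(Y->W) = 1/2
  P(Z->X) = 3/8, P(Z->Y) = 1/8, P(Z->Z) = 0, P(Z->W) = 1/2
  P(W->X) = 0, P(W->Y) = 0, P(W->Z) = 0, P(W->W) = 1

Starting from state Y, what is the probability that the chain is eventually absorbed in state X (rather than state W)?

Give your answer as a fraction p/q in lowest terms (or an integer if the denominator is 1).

Answer: 11/31

Derivation:
Let a_i = P(absorbed in X | start in state i).
Boundary conditions: a_X = 1, a_W = 0.
For each transient state i, a_i = sum_j P(i->j) * a_j:
  a_Y = 1/4*a_X + 0*a_Y + 1/4*a_Z + 1/2*a_W
  a_Z = 3/8*a_X + 1/8*a_Y + 0*a_Z + 1/2*a_W

Substituting a_X = 1 and a_W = 0, rearrange to (I - Q) a = r where r[i] = P(i -> X):
  [1, -1/4] . (a_Y, a_Z) = 1/4
  [-1/8, 1] . (a_Y, a_Z) = 3/8

Solving yields:
  a_Y = 11/31
  a_Z = 13/31

Starting state is Y, so the absorption probability is a_Y = 11/31.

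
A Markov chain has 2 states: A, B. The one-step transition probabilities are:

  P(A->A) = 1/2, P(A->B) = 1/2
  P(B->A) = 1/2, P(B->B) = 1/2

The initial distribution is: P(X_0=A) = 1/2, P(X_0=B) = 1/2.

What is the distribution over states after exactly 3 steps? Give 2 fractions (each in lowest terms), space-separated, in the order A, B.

Propagating the distribution step by step (d_{t+1} = d_t * P):
d_0 = (A=1/2, B=1/2)
  d_1[A] = 1/2*1/2 + 1/2*1/2 = 1/2
  d_1[B] = 1/2*1/2 + 1/2*1/2 = 1/2
d_1 = (A=1/2, B=1/2)
  d_2[A] = 1/2*1/2 + 1/2*1/2 = 1/2
  d_2[B] = 1/2*1/2 + 1/2*1/2 = 1/2
d_2 = (A=1/2, B=1/2)
  d_3[A] = 1/2*1/2 + 1/2*1/2 = 1/2
  d_3[B] = 1/2*1/2 + 1/2*1/2 = 1/2
d_3 = (A=1/2, B=1/2)

Answer: 1/2 1/2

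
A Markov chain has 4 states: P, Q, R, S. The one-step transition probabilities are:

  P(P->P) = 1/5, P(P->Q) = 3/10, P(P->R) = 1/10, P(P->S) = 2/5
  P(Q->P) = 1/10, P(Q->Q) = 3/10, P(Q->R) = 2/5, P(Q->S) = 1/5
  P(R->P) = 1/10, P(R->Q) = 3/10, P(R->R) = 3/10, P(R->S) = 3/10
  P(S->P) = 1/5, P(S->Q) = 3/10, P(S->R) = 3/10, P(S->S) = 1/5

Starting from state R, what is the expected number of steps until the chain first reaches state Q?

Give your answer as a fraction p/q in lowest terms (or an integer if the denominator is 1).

Let h_i = expected steps to first reach Q from state i.
Boundary: h_Q = 0.
First-step equations for the other states:
  h_P = 1 + 1/5*h_P + 3/10*h_Q + 1/10*h_R + 2/5*h_S
  h_R = 1 + 1/10*h_P + 3/10*h_Q + 3/10*h_R + 3/10*h_S
  h_S = 1 + 1/5*h_P + 3/10*h_Q + 3/10*h_R + 1/5*h_S

Substituting h_Q = 0 and rearranging gives the linear system (I - Q) h = 1:
  [4/5, -1/10, -2/5] . (h_P, h_R, h_S) = 1
  [-1/10, 7/10, -3/10] . (h_P, h_R, h_S) = 1
  [-1/5, -3/10, 4/5] . (h_P, h_R, h_S) = 1

Solving yields:
  h_P = 10/3
  h_R = 10/3
  h_S = 10/3

Starting state is R, so the expected hitting time is h_R = 10/3.

Answer: 10/3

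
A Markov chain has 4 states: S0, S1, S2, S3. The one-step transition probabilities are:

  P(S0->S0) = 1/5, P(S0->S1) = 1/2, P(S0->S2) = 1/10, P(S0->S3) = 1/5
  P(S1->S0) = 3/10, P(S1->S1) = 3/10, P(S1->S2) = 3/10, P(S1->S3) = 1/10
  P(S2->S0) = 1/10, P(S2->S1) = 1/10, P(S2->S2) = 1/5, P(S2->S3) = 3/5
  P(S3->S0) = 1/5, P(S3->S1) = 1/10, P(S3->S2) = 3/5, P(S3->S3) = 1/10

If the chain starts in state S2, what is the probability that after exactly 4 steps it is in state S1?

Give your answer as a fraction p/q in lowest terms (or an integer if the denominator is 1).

Computing P^4 by repeated multiplication:
P^1 =
  S0: [1/5, 1/2, 1/10, 1/5]
  S1: [3/10, 3/10, 3/10, 1/10]
  S2: [1/10, 1/10, 1/5, 3/5]
  S3: [1/5, 1/10, 3/5, 1/10]
P^2 =
  S0: [6/25, 7/25, 31/100, 17/100]
  S1: [1/5, 7/25, 6/25, 7/25]
  S2: [19/100, 4/25, 11/25, 21/100]
  S3: [3/20, 1/5, 23/100, 21/50]
P^3 =
  S0: [197/1000, 63/250, 34/125, 279/1000]
  S1: [51/250, 59/250, 8/25, 6/25]
  S2: [43/250, 26/125, 281/1000, 339/1000]
  S3: [197/1000, 1/5, 373/1000, 23/100]
P^4 =
  S0: [99/500, 573/2500, 3171/10000, 2557/10000]
  S1: [479/2500, 143/625, 187/625, 701/2500]
  S2: [1927/10000, 263/1250, 212/625, 2577/10000]
  S3: [1827/10000, 547/2500, 2923/10000, 1531/5000]

(P^4)[S2 -> S1] = 263/1250

Answer: 263/1250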